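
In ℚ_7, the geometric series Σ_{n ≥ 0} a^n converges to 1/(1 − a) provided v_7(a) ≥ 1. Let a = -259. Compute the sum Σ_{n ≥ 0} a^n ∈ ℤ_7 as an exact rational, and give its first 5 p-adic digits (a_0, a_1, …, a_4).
Σ a^n = 1/(1 − a) = 1/260;  first 5 digits = (1, 5, 5, 4, 3)

v_7(a) = 1 ≥ 1, so the series converges in ℤ_7 to 1/(1 − a) = 1/(1 − (-259)) = 1/260. Expand this rational in ℤ_7: compute digits iteratively via d_i = x_i mod 7, x_{i+1} = (x_i − d_i)/7. The first 5 digits are (1, 5, 5, 4, 3).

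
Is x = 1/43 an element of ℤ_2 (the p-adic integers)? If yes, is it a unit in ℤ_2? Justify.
x ∈ ℤ_2^× (unit); v_2(x) = 0

ℤ_2 = {x ∈ ℚ_2 : v_2(x) ≥ 0} and ℤ_2^× = {x ∈ ℤ_2 : v_2(x) = 0}. Here v_2(1/43) = v_2(num) − v_2(den) = 0; compare against these criteria.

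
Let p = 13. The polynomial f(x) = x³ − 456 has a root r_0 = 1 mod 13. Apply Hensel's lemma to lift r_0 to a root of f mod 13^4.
r_3 = 12546 (mod 28561)

Hensel: r_{i+1} = r_i − f(r_i)/f′(r_i) mod 13^{i+2}, where f′(x) = 3x². Iterate:
  r_0 = 1 (mod 13)
  r_1 = 40 (mod 169)
  r_2 = 1561 (mod 2197)
  r_3 = 12546 (mod 28561)
Final: r = 12546 with f(r) ≡ 0 mod 13^4.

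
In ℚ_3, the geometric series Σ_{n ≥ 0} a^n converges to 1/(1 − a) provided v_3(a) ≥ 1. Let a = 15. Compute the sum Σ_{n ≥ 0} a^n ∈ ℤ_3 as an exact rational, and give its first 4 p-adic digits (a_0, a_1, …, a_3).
Σ a^n = 1/(1 − a) = -1/14;  first 4 digits = (1, 2, 2, 1)

v_3(a) = 1 ≥ 1, so the series converges in ℤ_3 to 1/(1 − a) = 1/(1 − 15) = -1/14. Expand this rational in ℤ_3: compute digits iteratively via d_i = x_i mod 3, x_{i+1} = (x_i − d_i)/3. The first 4 digits are (1, 2, 2, 1).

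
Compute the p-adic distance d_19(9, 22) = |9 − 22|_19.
d_19(9, 22) = 1

Step 1 — x − y = 9 − 22 = -13. Step 2 — v_19(-13) = 0 (factor: -13 = −(19^0 · 13); the sign does not affect v_p). Step 3 — |x − y|_19 = 19^{0} = 1.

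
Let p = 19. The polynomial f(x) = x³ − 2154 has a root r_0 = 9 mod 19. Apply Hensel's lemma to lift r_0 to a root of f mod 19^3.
r_2 = 2992 (mod 6859)

Hensel: r_{i+1} = r_i − f(r_i)/f′(r_i) mod 19^{i+2}, where f′(x) = 3x². Iterate:
  r_0 = 9 (mod 19)
  r_1 = 104 (mod 361)
  r_2 = 2992 (mod 6859)
Final: r = 2992 with f(r) ≡ 0 mod 19^3.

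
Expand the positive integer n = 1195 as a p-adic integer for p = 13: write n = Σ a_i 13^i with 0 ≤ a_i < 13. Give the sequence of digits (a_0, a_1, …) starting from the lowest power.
(a_0, a_1, …) = (12, 0, 7)

Repeated division by 13 gives the digits low-to-high: 1195 = 12 + 7·13^2. Digit sequence: (12, 0, 7).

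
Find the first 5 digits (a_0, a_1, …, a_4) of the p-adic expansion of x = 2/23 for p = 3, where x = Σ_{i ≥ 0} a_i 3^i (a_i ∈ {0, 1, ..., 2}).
(a_0, …, a_4) = (1, 1, 1, 2, 1)

v_3(2/23) = 0 (numerator and denominator both coprime to 3), so x ∈ ℤ_3^×. Compute digits iteratively via a_i = x_i mod 3, x_{i+1} = (x_i − a_i)/3, with x_0 = x:
  x_0 = 2/23;  a_0 = 1;  x_1 = (x_0 − 1)/3 = -7/23
  x_1 = -7/23;  a_1 = 1;  x_2 = (x_1 − 1)/3 = -10/23
  x_2 = -10/23;  a_2 = 1;  x_3 = (x_2 − 1)/3 = -11/23
  x_3 = -11/23;  a_3 = 2;  x_4 = (x_3 − 2)/3 = -19/23
  x_4 = -19/23;  a_4 = 1;  x_5 = (x_4 − 1)/3 = -14/23
Digits: (1, 1, 1, 2, 1).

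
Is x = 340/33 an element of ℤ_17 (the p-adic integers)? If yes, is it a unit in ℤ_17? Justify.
x ∈ ℤ_17 but not a unit; v_17(x) = 1 > 0

ℤ_17 = {x ∈ ℚ_17 : v_17(x) ≥ 0} and ℤ_17^× = {x ∈ ℤ_17 : v_17(x) = 0}. Here v_17(340/33) = v_17(num) − v_17(den) = 1; compare against these criteria.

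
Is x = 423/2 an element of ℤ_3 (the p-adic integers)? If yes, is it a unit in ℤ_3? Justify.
x ∈ ℤ_3 but not a unit; v_3(x) = 2 > 0

ℤ_3 = {x ∈ ℚ_3 : v_3(x) ≥ 0} and ℤ_3^× = {x ∈ ℤ_3 : v_3(x) = 0}. Here v_3(423/2) = v_3(num) − v_3(den) = 2; compare against these criteria.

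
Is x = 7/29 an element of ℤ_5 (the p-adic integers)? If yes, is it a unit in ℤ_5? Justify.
x ∈ ℤ_5^× (unit); v_5(x) = 0

ℤ_5 = {x ∈ ℚ_5 : v_5(x) ≥ 0} and ℤ_5^× = {x ∈ ℤ_5 : v_5(x) = 0}. Here v_5(7/29) = v_5(num) − v_5(den) = 0; compare against these criteria.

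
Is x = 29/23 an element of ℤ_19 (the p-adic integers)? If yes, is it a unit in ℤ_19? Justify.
x ∈ ℤ_19^× (unit); v_19(x) = 0

ℤ_19 = {x ∈ ℚ_19 : v_19(x) ≥ 0} and ℤ_19^× = {x ∈ ℤ_19 : v_19(x) = 0}. Here v_19(29/23) = v_19(num) − v_19(den) = 0; compare against these criteria.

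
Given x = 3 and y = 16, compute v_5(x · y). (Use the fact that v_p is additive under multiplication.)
v_5(48) = 0

v_p(x) = 0 (factor: 3 = 5^0 · 3); v_p(y) = 0 (factor: 16 = 5^0 · 16). Additivity: v_p(xy) = v_p(x) + v_p(y) = 0 + 0 = 0. (Direct check: xy = 48 = 5^0 · (48).)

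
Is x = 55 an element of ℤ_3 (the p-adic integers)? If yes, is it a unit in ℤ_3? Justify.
x ∈ ℤ_3^× (unit); v_3(x) = 0

ℤ_3 = {x ∈ ℚ_3 : v_3(x) ≥ 0} and ℤ_3^× = {x ∈ ℤ_3 : v_3(x) = 0}. Here v_3(55) = v_3(num) − v_3(den) = 0; compare against these criteria.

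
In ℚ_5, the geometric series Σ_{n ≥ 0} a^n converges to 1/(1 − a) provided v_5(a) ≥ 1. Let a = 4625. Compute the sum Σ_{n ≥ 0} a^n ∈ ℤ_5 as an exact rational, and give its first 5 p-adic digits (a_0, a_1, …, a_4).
Σ a^n = 1/(1 − a) = -1/4624;  first 5 digits = (1, 0, 0, 2, 2)

v_5(a) = 3 ≥ 1, so the series converges in ℤ_5 to 1/(1 − a) = 1/(1 − 4625) = -1/4624. Expand this rational in ℤ_5: compute digits iteratively via d_i = x_i mod 5, x_{i+1} = (x_i − d_i)/5. The first 5 digits are (1, 0, 0, 2, 2).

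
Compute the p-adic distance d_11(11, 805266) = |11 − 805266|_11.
d_11(11, 805266) = 1/161051

Step 1 — x − y = 11 − 805266 = -805255. Step 2 — v_11(-805255) = 5 (factor: -805255 = −(11^5 · 5); the sign does not affect v_p). Step 3 — |x − y|_11 = 11^{-5} = 1/161051.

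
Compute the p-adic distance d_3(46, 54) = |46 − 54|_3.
d_3(46, 54) = 1

Step 1 — x − y = 46 − 54 = -8. Step 2 — v_3(-8) = 0 (factor: -8 = −(3^0 · 8); the sign does not affect v_p). Step 3 — |x − y|_3 = 3^{0} = 1.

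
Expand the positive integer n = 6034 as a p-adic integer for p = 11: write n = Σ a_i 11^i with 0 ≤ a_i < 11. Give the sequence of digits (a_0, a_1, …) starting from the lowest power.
(a_0, a_1, …) = (6, 9, 5, 4)

Repeated division by 11 gives the digits low-to-high: 6034 = 6 + 9·11^1 + 5·11^2 + 4·11^3. Digit sequence: (6, 9, 5, 4).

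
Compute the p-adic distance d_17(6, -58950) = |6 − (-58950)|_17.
d_17(6, -58950) = 1/4913

Step 1 — x − y = 6 − (-58950) = 58956. Step 2 — v_17(58956) = 3 (factor: 58956 = (17^3 · 12); the sign does not affect v_p). Step 3 — |x − y|_17 = 17^{-3} = 1/4913.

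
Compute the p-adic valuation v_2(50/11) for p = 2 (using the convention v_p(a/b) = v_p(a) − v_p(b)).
v_2(50/11) = 1

Factor powers of 2 from the numerator and denominator of the reduced fraction: 50 = 2^1 · 25 and 11 = 2^0 · 11. Apply v_p(a/b) = v_p(a) − v_p(b): v_2(50/11) = 1 − 0 = 1.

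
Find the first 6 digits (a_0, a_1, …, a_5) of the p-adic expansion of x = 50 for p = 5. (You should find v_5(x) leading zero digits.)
(a_0, …, a_5) = (0, 0, 2, 0, 0, 0)

v_5(50) = 2, so a_0 = ... = a_1 = 0. Factor out: x = 5^2 · u with u = 2 a unit in ℤ_5. Expand u iteratively via a_{v+i} = u_i mod 5, u_{i+1} = (u_i − a_{v+i})/5:
  u_0 = 2;  a_2 = 2;  u_1 = (u_0 − 2)/5 = 0
  u_1 = 0;  a_3 = 0;  u_2 = (u_1 − 0)/5 = 0
  u_2 = 0;  a_4 = 0;  u_3 = (u_2 − 0)/5 = 0
  u_3 = 0;  a_5 = 0;  u_4 = (u_3 − 0)/5 = 0
Digits: (0, 0, 2, 0, 0, 0).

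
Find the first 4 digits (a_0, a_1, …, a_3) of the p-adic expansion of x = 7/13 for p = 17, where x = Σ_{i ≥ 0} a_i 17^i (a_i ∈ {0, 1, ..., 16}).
(a_0, …, a_3) = (11, 2, 9, 6)

v_17(7/13) = 0 (numerator and denominator both coprime to 17), so x ∈ ℤ_17^×. Compute digits iteratively via a_i = x_i mod 17, x_{i+1} = (x_i − a_i)/17, with x_0 = x:
  x_0 = 7/13;  a_0 = 11;  x_1 = (x_0 − 11)/17 = -8/13
  x_1 = -8/13;  a_1 = 2;  x_2 = (x_1 − 2)/17 = -2/13
  x_2 = -2/13;  a_2 = 9;  x_3 = (x_2 − 9)/17 = -7/13
  x_3 = -7/13;  a_3 = 6;  x_4 = (x_3 − 6)/17 = -5/13
Digits: (11, 2, 9, 6).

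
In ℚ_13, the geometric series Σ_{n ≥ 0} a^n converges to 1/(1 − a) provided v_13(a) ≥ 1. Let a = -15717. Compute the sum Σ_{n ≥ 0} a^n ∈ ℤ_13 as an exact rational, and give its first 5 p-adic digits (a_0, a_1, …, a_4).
Σ a^n = 1/(1 − a) = 1/15718;  first 5 digits = (1, 0, 11, 5, 3)

v_13(a) = 2 ≥ 1, so the series converges in ℤ_13 to 1/(1 − a) = 1/(1 − (-15717)) = 1/15718. Expand this rational in ℤ_13: compute digits iteratively via d_i = x_i mod 13, x_{i+1} = (x_i − d_i)/13. The first 5 digits are (1, 0, 11, 5, 3).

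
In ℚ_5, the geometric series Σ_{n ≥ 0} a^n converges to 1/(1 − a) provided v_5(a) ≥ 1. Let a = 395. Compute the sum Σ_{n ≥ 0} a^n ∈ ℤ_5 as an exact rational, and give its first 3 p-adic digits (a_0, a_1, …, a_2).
Σ a^n = 1/(1 − a) = -1/394;  first 3 digits = (1, 4, 1)

v_5(a) = 1 ≥ 1, so the series converges in ℤ_5 to 1/(1 − a) = 1/(1 − 395) = -1/394. Expand this rational in ℤ_5: compute digits iteratively via d_i = x_i mod 5, x_{i+1} = (x_i − d_i)/5. The first 3 digits are (1, 4, 1).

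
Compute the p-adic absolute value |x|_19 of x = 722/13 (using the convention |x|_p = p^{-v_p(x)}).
|722/13|_19 = 1/361

Step 1 — compute v_19(x) by factoring powers of 19 out of the numerator and denominator: v_19(722/13) = 2. Step 2 — apply |x|_p = p^{-v_p(x)} = 19^{-2} = 1/361.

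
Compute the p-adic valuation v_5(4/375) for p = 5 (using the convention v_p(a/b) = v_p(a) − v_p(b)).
v_5(4/375) = -3

Factor powers of 5 from the numerator and denominator of the reduced fraction: 4 = 5^0 · 4 and 375 = 5^3 · 3. Apply v_p(a/b) = v_p(a) − v_p(b): v_5(4/375) = 0 − 3 = -3.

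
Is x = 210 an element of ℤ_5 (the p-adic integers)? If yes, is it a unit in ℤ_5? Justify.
x ∈ ℤ_5 but not a unit; v_5(x) = 1 > 0

ℤ_5 = {x ∈ ℚ_5 : v_5(x) ≥ 0} and ℤ_5^× = {x ∈ ℤ_5 : v_5(x) = 0}. Here v_5(210) = v_5(num) − v_5(den) = 1; compare against these criteria.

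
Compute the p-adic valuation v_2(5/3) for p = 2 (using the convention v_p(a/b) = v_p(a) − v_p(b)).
v_2(5/3) = 0

Factor powers of 2 from the numerator and denominator of the reduced fraction: 5 = 2^0 · 5 and 3 = 2^0 · 3. Apply v_p(a/b) = v_p(a) − v_p(b): v_2(5/3) = 0 − 0 = 0.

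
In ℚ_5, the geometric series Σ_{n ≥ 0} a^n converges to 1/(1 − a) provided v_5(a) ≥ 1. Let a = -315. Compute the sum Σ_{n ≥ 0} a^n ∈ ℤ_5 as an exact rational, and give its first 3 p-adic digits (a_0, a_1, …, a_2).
Σ a^n = 1/(1 − a) = 1/316;  first 3 digits = (1, 2, 1)

v_5(a) = 1 ≥ 1, so the series converges in ℤ_5 to 1/(1 − a) = 1/(1 − (-315)) = 1/316. Expand this rational in ℤ_5: compute digits iteratively via d_i = x_i mod 5, x_{i+1} = (x_i − d_i)/5. The first 3 digits are (1, 2, 1).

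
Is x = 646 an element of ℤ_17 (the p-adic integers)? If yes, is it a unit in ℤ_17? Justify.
x ∈ ℤ_17 but not a unit; v_17(x) = 1 > 0

ℤ_17 = {x ∈ ℚ_17 : v_17(x) ≥ 0} and ℤ_17^× = {x ∈ ℤ_17 : v_17(x) = 0}. Here v_17(646) = v_17(num) − v_17(den) = 1; compare against these criteria.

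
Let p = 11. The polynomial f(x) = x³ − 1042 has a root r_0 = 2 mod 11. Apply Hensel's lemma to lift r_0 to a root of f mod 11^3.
r_2 = 794 (mod 1331)

Hensel: r_{i+1} = r_i − f(r_i)/f′(r_i) mod 11^{i+2}, where f′(x) = 3x². Iterate:
  r_0 = 2 (mod 11)
  r_1 = 68 (mod 121)
  r_2 = 794 (mod 1331)
Final: r = 794 with f(r) ≡ 0 mod 11^3.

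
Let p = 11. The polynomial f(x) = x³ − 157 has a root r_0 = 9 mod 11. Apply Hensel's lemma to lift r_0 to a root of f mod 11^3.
r_2 = 647 (mod 1331)

Hensel: r_{i+1} = r_i − f(r_i)/f′(r_i) mod 11^{i+2}, where f′(x) = 3x². Iterate:
  r_0 = 9 (mod 11)
  r_1 = 42 (mod 121)
  r_2 = 647 (mod 1331)
Final: r = 647 with f(r) ≡ 0 mod 11^3.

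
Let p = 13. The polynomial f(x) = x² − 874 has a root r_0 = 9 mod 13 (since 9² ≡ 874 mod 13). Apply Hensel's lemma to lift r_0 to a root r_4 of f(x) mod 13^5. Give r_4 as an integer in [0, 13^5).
r_4 = 138004 (mod 371293)

Hensel's recurrence: r_{i+1} = r_i − f(r_i)·(f′(r_i))^{-1} mod 13^{i+2}, with f′(x) = 2x. Iterate:
  r_0 = 9 (mod 13)
  r_1 = 100 (mod 169)
  r_2 = 1790 (mod 2197)
  r_3 = 23760 (mod 28561)
  r_4 = 138004 (mod 371293)
Final: r_4 = 138004, and one checks f(r_4) ≡ 0 mod 13^5.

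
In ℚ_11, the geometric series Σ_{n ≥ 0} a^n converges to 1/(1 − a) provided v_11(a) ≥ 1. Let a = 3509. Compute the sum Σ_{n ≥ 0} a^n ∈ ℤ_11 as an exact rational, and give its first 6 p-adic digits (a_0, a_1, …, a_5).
Σ a^n = 1/(1 − a) = -1/3508;  first 6 digits = (1, 0, 7, 2, 5, 10)

v_11(a) = 2 ≥ 1, so the series converges in ℤ_11 to 1/(1 − a) = 1/(1 − 3509) = -1/3508. Expand this rational in ℤ_11: compute digits iteratively via d_i = x_i mod 11, x_{i+1} = (x_i − d_i)/11. The first 6 digits are (1, 0, 7, 2, 5, 10).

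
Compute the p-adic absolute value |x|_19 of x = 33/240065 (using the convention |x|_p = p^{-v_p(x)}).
|33/240065|_19 = 6859

Step 1 — compute v_19(x) by factoring powers of 19 out of the numerator and denominator: v_19(33/240065) = -3. Step 2 — apply |x|_p = p^{-v_p(x)} = 19^{3} = 6859.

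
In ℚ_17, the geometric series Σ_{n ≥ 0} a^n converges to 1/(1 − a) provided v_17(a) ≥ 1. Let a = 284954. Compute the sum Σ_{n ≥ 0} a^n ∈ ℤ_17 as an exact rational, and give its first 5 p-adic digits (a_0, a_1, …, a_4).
Σ a^n = 1/(1 − a) = -1/284953;  first 5 digits = (1, 0, 0, 7, 3)

v_17(a) = 3 ≥ 1, so the series converges in ℤ_17 to 1/(1 − a) = 1/(1 − 284954) = -1/284953. Expand this rational in ℤ_17: compute digits iteratively via d_i = x_i mod 17, x_{i+1} = (x_i − d_i)/17. The first 5 digits are (1, 0, 0, 7, 3).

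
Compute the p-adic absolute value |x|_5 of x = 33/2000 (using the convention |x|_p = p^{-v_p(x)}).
|33/2000|_5 = 125

Step 1 — compute v_5(x) by factoring powers of 5 out of the numerator and denominator: v_5(33/2000) = -3. Step 2 — apply |x|_p = p^{-v_p(x)} = 5^{3} = 125.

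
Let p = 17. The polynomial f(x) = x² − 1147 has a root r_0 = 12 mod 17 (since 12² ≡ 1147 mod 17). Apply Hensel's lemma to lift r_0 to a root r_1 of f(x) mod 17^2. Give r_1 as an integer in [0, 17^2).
r_1 = 114 (mod 289)

Hensel's recurrence: r_{i+1} = r_i − f(r_i)·(f′(r_i))^{-1} mod 17^{i+2}, with f′(x) = 2x. Iterate:
  r_0 = 12 (mod 17)
  r_1 = 114 (mod 289)
Final: r_1 = 114, and one checks f(r_1) ≡ 0 mod 17^2.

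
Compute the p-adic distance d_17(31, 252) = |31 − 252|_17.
d_17(31, 252) = 1/17

Step 1 — x − y = 31 − 252 = -221. Step 2 — v_17(-221) = 1 (factor: -221 = −(17^1 · 13); the sign does not affect v_p). Step 3 — |x − y|_17 = 17^{-1} = 1/17.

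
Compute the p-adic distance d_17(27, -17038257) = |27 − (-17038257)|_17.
d_17(27, -17038257) = 1/1419857

Step 1 — x − y = 27 − (-17038257) = 17038284. Step 2 — v_17(17038284) = 5 (factor: 17038284 = (17^5 · 12); the sign does not affect v_p). Step 3 — |x − y|_17 = 17^{-5} = 1/1419857.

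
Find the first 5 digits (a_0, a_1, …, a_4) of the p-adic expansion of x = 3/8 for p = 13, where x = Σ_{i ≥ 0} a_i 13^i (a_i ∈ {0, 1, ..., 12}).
(a_0, …, a_4) = (2, 8, 1, 8, 1)

v_13(3/8) = 0 (numerator and denominator both coprime to 13), so x ∈ ℤ_13^×. Compute digits iteratively via a_i = x_i mod 13, x_{i+1} = (x_i − a_i)/13, with x_0 = x:
  x_0 = 3/8;  a_0 = 2;  x_1 = (x_0 − 2)/13 = -1/8
  x_1 = -1/8;  a_1 = 8;  x_2 = (x_1 − 8)/13 = -5/8
  x_2 = -5/8;  a_2 = 1;  x_3 = (x_2 − 1)/13 = -1/8
  x_3 = -1/8;  a_3 = 8;  x_4 = (x_3 − 8)/13 = -5/8
  x_4 = -5/8;  a_4 = 1;  x_5 = (x_4 − 1)/13 = -1/8
Digits: (2, 8, 1, 8, 1).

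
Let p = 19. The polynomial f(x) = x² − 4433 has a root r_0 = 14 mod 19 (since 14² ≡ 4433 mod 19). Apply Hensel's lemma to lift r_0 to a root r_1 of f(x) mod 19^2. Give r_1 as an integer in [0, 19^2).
r_1 = 204 (mod 361)

Hensel's recurrence: r_{i+1} = r_i − f(r_i)·(f′(r_i))^{-1} mod 19^{i+2}, with f′(x) = 2x. Iterate:
  r_0 = 14 (mod 19)
  r_1 = 204 (mod 361)
Final: r_1 = 204, and one checks f(r_1) ≡ 0 mod 19^2.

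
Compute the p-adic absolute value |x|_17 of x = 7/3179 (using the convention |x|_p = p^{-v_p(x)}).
|7/3179|_17 = 289

Step 1 — compute v_17(x) by factoring powers of 17 out of the numerator and denominator: v_17(7/3179) = -2. Step 2 — apply |x|_p = p^{-v_p(x)} = 17^{2} = 289.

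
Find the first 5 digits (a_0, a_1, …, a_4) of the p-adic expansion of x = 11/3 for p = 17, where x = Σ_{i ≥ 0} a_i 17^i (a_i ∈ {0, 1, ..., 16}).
(a_0, …, a_4) = (15, 5, 11, 5, 11)

v_17(11/3) = 0 (numerator and denominator both coprime to 17), so x ∈ ℤ_17^×. Compute digits iteratively via a_i = x_i mod 17, x_{i+1} = (x_i − a_i)/17, with x_0 = x:
  x_0 = 11/3;  a_0 = 15;  x_1 = (x_0 − 15)/17 = -2/3
  x_1 = -2/3;  a_1 = 5;  x_2 = (x_1 − 5)/17 = -1/3
  x_2 = -1/3;  a_2 = 11;  x_3 = (x_2 − 11)/17 = -2/3
  x_3 = -2/3;  a_3 = 5;  x_4 = (x_3 − 5)/17 = -1/3
  x_4 = -1/3;  a_4 = 11;  x_5 = (x_4 − 11)/17 = -2/3
Digits: (15, 5, 11, 5, 11).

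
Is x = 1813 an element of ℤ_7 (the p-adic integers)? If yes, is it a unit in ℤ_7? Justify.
x ∈ ℤ_7 but not a unit; v_7(x) = 2 > 0

ℤ_7 = {x ∈ ℚ_7 : v_7(x) ≥ 0} and ℤ_7^× = {x ∈ ℤ_7 : v_7(x) = 0}. Here v_7(1813) = v_7(num) − v_7(den) = 2; compare against these criteria.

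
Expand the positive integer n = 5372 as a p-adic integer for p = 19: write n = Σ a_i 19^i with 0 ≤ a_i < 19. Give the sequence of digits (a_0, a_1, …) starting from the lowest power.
(a_0, a_1, …) = (14, 16, 14)

Repeated division by 19 gives the digits low-to-high: 5372 = 14 + 16·19^1 + 14·19^2. Digit sequence: (14, 16, 14).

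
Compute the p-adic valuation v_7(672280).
v_7(672280) = 5

v_7(n) is the largest exponent k such that 7^k divides n. Factor out: 672280 = 7^5 · 40. (Sign doesn't affect v_p.) So v_7(672280) = 5.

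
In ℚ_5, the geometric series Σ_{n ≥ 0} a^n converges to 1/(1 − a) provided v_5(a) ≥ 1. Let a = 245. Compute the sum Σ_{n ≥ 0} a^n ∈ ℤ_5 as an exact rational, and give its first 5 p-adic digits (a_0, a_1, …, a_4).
Σ a^n = 1/(1 − a) = -1/244;  first 5 digits = (1, 4, 0, 1, 2)

v_5(a) = 1 ≥ 1, so the series converges in ℤ_5 to 1/(1 − a) = 1/(1 − 245) = -1/244. Expand this rational in ℤ_5: compute digits iteratively via d_i = x_i mod 5, x_{i+1} = (x_i − d_i)/5. The first 5 digits are (1, 4, 0, 1, 2).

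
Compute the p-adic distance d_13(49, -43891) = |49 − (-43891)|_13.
d_13(49, -43891) = 1/2197

Step 1 — x − y = 49 − (-43891) = 43940. Step 2 — v_13(43940) = 3 (factor: 43940 = (13^3 · 20); the sign does not affect v_p). Step 3 — |x − y|_13 = 13^{-3} = 1/2197.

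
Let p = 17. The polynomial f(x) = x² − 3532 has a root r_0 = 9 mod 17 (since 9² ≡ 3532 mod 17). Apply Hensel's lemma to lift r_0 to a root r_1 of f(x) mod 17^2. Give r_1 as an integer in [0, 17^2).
r_1 = 281 (mod 289)

Hensel's recurrence: r_{i+1} = r_i − f(r_i)·(f′(r_i))^{-1} mod 17^{i+2}, with f′(x) = 2x. Iterate:
  r_0 = 9 (mod 17)
  r_1 = 281 (mod 289)
Final: r_1 = 281, and one checks f(r_1) ≡ 0 mod 17^2.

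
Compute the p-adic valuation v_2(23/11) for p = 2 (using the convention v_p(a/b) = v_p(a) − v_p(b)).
v_2(23/11) = 0

Factor powers of 2 from the numerator and denominator of the reduced fraction: 23 = 2^0 · 23 and 11 = 2^0 · 11. Apply v_p(a/b) = v_p(a) − v_p(b): v_2(23/11) = 0 − 0 = 0.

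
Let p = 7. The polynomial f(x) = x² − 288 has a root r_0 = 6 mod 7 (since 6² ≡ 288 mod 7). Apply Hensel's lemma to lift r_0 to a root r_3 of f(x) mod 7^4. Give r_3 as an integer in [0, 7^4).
r_3 = 419 (mod 2401)

Hensel's recurrence: r_{i+1} = r_i − f(r_i)·(f′(r_i))^{-1} mod 7^{i+2}, with f′(x) = 2x. Iterate:
  r_0 = 6 (mod 7)
  r_1 = 27 (mod 49)
  r_2 = 76 (mod 343)
  r_3 = 419 (mod 2401)
Final: r_3 = 419, and one checks f(r_3) ≡ 0 mod 7^4.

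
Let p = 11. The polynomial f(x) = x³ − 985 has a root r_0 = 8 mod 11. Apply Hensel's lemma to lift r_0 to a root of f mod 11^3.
r_2 = 151 (mod 1331)

Hensel: r_{i+1} = r_i − f(r_i)/f′(r_i) mod 11^{i+2}, where f′(x) = 3x². Iterate:
  r_0 = 8 (mod 11)
  r_1 = 30 (mod 121)
  r_2 = 151 (mod 1331)
Final: r = 151 with f(r) ≡ 0 mod 11^3.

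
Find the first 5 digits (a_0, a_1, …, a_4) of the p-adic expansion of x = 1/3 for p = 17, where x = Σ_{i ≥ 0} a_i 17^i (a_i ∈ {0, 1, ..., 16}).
(a_0, …, a_4) = (6, 11, 5, 11, 5)

v_17(1/3) = 0 (numerator and denominator both coprime to 17), so x ∈ ℤ_17^×. Compute digits iteratively via a_i = x_i mod 17, x_{i+1} = (x_i − a_i)/17, with x_0 = x:
  x_0 = 1/3;  a_0 = 6;  x_1 = (x_0 − 6)/17 = -1/3
  x_1 = -1/3;  a_1 = 11;  x_2 = (x_1 − 11)/17 = -2/3
  x_2 = -2/3;  a_2 = 5;  x_3 = (x_2 − 5)/17 = -1/3
  x_3 = -1/3;  a_3 = 11;  x_4 = (x_3 − 11)/17 = -2/3
  x_4 = -2/3;  a_4 = 5;  x_5 = (x_4 − 5)/17 = -1/3
Digits: (6, 11, 5, 11, 5).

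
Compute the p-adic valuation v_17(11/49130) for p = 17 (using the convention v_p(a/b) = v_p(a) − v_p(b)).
v_17(11/49130) = -3

Factor powers of 17 from the numerator and denominator of the reduced fraction: 11 = 17^0 · 11 and 49130 = 17^3 · 10. Apply v_p(a/b) = v_p(a) − v_p(b): v_17(11/49130) = 0 − 3 = -3.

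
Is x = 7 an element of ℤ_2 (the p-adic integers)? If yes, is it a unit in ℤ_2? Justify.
x ∈ ℤ_2^× (unit); v_2(x) = 0

ℤ_2 = {x ∈ ℚ_2 : v_2(x) ≥ 0} and ℤ_2^× = {x ∈ ℤ_2 : v_2(x) = 0}. Here v_2(7) = v_2(num) − v_2(den) = 0; compare against these criteria.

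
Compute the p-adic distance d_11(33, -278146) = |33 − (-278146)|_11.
d_11(33, -278146) = 1/14641

Step 1 — x − y = 33 − (-278146) = 278179. Step 2 — v_11(278179) = 4 (factor: 278179 = (11^4 · 19); the sign does not affect v_p). Step 3 — |x − y|_11 = 11^{-4} = 1/14641.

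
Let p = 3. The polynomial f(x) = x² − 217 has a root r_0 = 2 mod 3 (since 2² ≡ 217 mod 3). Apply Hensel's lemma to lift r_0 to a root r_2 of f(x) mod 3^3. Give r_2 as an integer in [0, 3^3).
r_2 = 26 (mod 27)

Hensel's recurrence: r_{i+1} = r_i − f(r_i)·(f′(r_i))^{-1} mod 3^{i+2}, with f′(x) = 2x. Iterate:
  r_0 = 2 (mod 3)
  r_1 = 8 (mod 9)
  r_2 = 26 (mod 27)
Final: r_2 = 26, and one checks f(r_2) ≡ 0 mod 3^3.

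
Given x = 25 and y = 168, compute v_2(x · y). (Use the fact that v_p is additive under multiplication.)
v_2(4200) = 3

v_p(x) = 0 (factor: 25 = 2^0 · 25); v_p(y) = 3 (factor: 168 = 2^3 · 21). Additivity: v_p(xy) = v_p(x) + v_p(y) = 0 + 3 = 3. (Direct check: xy = 4200 = 2^3 · (525).)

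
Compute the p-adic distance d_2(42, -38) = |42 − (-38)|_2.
d_2(42, -38) = 1/16

Step 1 — x − y = 42 − (-38) = 80. Step 2 — v_2(80) = 4 (factor: 80 = (2^4 · 5); the sign does not affect v_p). Step 3 — |x − y|_2 = 2^{-4} = 1/16.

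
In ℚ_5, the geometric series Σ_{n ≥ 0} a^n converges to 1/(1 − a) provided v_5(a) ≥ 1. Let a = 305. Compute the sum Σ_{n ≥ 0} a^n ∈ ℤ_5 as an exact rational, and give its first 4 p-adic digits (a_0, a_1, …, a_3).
Σ a^n = 1/(1 − a) = -1/304;  first 4 digits = (1, 1, 3, 2)

v_5(a) = 1 ≥ 1, so the series converges in ℤ_5 to 1/(1 − a) = 1/(1 − 305) = -1/304. Expand this rational in ℤ_5: compute digits iteratively via d_i = x_i mod 5, x_{i+1} = (x_i − d_i)/5. The first 4 digits are (1, 1, 3, 2).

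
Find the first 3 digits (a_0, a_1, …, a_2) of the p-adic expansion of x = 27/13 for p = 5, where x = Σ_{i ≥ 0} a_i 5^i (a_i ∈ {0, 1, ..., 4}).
(a_0, …, a_2) = (4, 0, 3)

v_5(27/13) = 0 (numerator and denominator both coprime to 5), so x ∈ ℤ_5^×. Compute digits iteratively via a_i = x_i mod 5, x_{i+1} = (x_i − a_i)/5, with x_0 = x:
  x_0 = 27/13;  a_0 = 4;  x_1 = (x_0 − 4)/5 = -5/13
  x_1 = -5/13;  a_1 = 0;  x_2 = (x_1 − 0)/5 = -1/13
  x_2 = -1/13;  a_2 = 3;  x_3 = (x_2 − 3)/5 = -8/13
Digits: (4, 0, 3).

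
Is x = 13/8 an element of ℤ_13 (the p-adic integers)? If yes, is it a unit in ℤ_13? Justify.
x ∈ ℤ_13 but not a unit; v_13(x) = 1 > 0

ℤ_13 = {x ∈ ℚ_13 : v_13(x) ≥ 0} and ℤ_13^× = {x ∈ ℤ_13 : v_13(x) = 0}. Here v_13(13/8) = v_13(num) − v_13(den) = 1; compare against these criteria.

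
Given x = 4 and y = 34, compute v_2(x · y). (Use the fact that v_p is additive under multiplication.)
v_2(136) = 3

v_p(x) = 2 (factor: 4 = 2^2 · 1); v_p(y) = 1 (factor: 34 = 2^1 · 17). Additivity: v_p(xy) = v_p(x) + v_p(y) = 2 + 1 = 3. (Direct check: xy = 136 = 2^3 · (17).)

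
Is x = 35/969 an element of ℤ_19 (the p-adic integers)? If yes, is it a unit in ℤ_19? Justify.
x ∉ ℤ_19 (v_19(x) = -1 < 0)

ℤ_19 = {x ∈ ℚ_19 : v_19(x) ≥ 0} and ℤ_19^× = {x ∈ ℤ_19 : v_19(x) = 0}. Here v_19(35/969) = v_19(num) − v_19(den) = -1; compare against these criteria.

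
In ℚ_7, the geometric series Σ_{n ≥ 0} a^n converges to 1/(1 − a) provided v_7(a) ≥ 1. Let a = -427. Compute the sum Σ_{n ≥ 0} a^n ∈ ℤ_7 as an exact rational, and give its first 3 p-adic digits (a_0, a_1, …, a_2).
Σ a^n = 1/(1 − a) = 1/428;  first 3 digits = (1, 2, 2)

v_7(a) = 1 ≥ 1, so the series converges in ℤ_7 to 1/(1 − a) = 1/(1 − (-427)) = 1/428. Expand this rational in ℤ_7: compute digits iteratively via d_i = x_i mod 7, x_{i+1} = (x_i − d_i)/7. The first 3 digits are (1, 2, 2).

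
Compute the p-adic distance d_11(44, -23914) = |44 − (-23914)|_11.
d_11(44, -23914) = 1/1331

Step 1 — x − y = 44 − (-23914) = 23958. Step 2 — v_11(23958) = 3 (factor: 23958 = (11^3 · 18); the sign does not affect v_p). Step 3 — |x − y|_11 = 11^{-3} = 1/1331.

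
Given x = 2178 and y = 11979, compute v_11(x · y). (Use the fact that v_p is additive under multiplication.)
v_11(26090262) = 5

v_p(x) = 2 (factor: 2178 = 11^2 · 18); v_p(y) = 3 (factor: 11979 = 11^3 · 9). Additivity: v_p(xy) = v_p(x) + v_p(y) = 2 + 3 = 5. (Direct check: xy = 26090262 = 11^5 · (162).)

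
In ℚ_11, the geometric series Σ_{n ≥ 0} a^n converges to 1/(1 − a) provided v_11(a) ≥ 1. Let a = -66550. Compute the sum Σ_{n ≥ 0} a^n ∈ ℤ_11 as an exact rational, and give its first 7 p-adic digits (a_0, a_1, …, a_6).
Σ a^n = 1/(1 − a) = 1/66551;  first 7 digits = (1, 0, 0, 5, 6, 10, 2)

v_11(a) = 3 ≥ 1, so the series converges in ℤ_11 to 1/(1 − a) = 1/(1 − (-66550)) = 1/66551. Expand this rational in ℤ_11: compute digits iteratively via d_i = x_i mod 11, x_{i+1} = (x_i − d_i)/11. The first 7 digits are (1, 0, 0, 5, 6, 10, 2).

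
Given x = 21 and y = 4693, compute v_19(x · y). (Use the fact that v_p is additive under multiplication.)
v_19(98553) = 2

v_p(x) = 0 (factor: 21 = 19^0 · 21); v_p(y) = 2 (factor: 4693 = 19^2 · 13). Additivity: v_p(xy) = v_p(x) + v_p(y) = 0 + 2 = 2. (Direct check: xy = 98553 = 19^2 · (273).)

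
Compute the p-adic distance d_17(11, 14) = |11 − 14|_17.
d_17(11, 14) = 1

Step 1 — x − y = 11 − 14 = -3. Step 2 — v_17(-3) = 0 (factor: -3 = −(17^0 · 3); the sign does not affect v_p). Step 3 — |x − y|_17 = 17^{0} = 1.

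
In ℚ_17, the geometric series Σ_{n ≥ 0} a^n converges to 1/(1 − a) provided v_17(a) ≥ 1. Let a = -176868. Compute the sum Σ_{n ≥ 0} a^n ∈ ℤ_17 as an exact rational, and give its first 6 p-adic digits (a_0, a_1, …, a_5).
Σ a^n = 1/(1 − a) = 1/176869;  first 6 digits = (1, 0, 0, 15, 14, 16)

v_17(a) = 3 ≥ 1, so the series converges in ℤ_17 to 1/(1 − a) = 1/(1 − (-176868)) = 1/176869. Expand this rational in ℤ_17: compute digits iteratively via d_i = x_i mod 17, x_{i+1} = (x_i − d_i)/17. The first 6 digits are (1, 0, 0, 15, 14, 16).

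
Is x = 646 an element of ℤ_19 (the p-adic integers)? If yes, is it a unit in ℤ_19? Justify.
x ∈ ℤ_19 but not a unit; v_19(x) = 1 > 0

ℤ_19 = {x ∈ ℚ_19 : v_19(x) ≥ 0} and ℤ_19^× = {x ∈ ℤ_19 : v_19(x) = 0}. Here v_19(646) = v_19(num) − v_19(den) = 1; compare against these criteria.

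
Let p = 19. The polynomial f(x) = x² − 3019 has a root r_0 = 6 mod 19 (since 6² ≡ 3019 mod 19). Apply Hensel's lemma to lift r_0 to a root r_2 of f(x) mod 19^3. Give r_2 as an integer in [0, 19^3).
r_2 = 1849 (mod 6859)

Hensel's recurrence: r_{i+1} = r_i − f(r_i)·(f′(r_i))^{-1} mod 19^{i+2}, with f′(x) = 2x. Iterate:
  r_0 = 6 (mod 19)
  r_1 = 44 (mod 361)
  r_2 = 1849 (mod 6859)
Final: r_2 = 1849, and one checks f(r_2) ≡ 0 mod 19^3.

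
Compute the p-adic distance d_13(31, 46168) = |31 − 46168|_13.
d_13(31, 46168) = 1/2197

Step 1 — x − y = 31 − 46168 = -46137. Step 2 — v_13(-46137) = 3 (factor: -46137 = −(13^3 · 21); the sign does not affect v_p). Step 3 — |x − y|_13 = 13^{-3} = 1/2197.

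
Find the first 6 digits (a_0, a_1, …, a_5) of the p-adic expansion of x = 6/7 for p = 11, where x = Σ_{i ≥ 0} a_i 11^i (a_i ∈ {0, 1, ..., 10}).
(a_0, …, a_5) = (4, 6, 1, 3, 6, 1)

v_11(6/7) = 0 (numerator and denominator both coprime to 11), so x ∈ ℤ_11^×. Compute digits iteratively via a_i = x_i mod 11, x_{i+1} = (x_i − a_i)/11, with x_0 = x:
  x_0 = 6/7;  a_0 = 4;  x_1 = (x_0 − 4)/11 = -2/7
  x_1 = -2/7;  a_1 = 6;  x_2 = (x_1 − 6)/11 = -4/7
  x_2 = -4/7;  a_2 = 1;  x_3 = (x_2 − 1)/11 = -1/7
  x_3 = -1/7;  a_3 = 3;  x_4 = (x_3 − 3)/11 = -2/7
  x_4 = -2/7;  a_4 = 6;  x_5 = (x_4 − 6)/11 = -4/7
  x_5 = -4/7;  a_5 = 1;  x_6 = (x_5 − 1)/11 = -1/7
Digits: (4, 6, 1, 3, 6, 1).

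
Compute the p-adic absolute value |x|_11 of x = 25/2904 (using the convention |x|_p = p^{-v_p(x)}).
|25/2904|_11 = 121

Step 1 — compute v_11(x) by factoring powers of 11 out of the numerator and denominator: v_11(25/2904) = -2. Step 2 — apply |x|_p = p^{-v_p(x)} = 11^{2} = 121.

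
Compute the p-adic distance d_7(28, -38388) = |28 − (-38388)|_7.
d_7(28, -38388) = 1/2401

Step 1 — x − y = 28 − (-38388) = 38416. Step 2 — v_7(38416) = 4 (factor: 38416 = (7^4 · 16); the sign does not affect v_p). Step 3 — |x − y|_7 = 7^{-4} = 1/2401.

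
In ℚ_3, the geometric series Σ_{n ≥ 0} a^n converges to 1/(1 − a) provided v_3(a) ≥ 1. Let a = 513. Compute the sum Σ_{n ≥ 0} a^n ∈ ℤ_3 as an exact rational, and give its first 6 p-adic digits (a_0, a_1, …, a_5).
Σ a^n = 1/(1 − a) = -1/512;  first 6 digits = (1, 0, 0, 1, 0, 2)

v_3(a) = 3 ≥ 1, so the series converges in ℤ_3 to 1/(1 − a) = 1/(1 − 513) = -1/512. Expand this rational in ℤ_3: compute digits iteratively via d_i = x_i mod 3, x_{i+1} = (x_i − d_i)/3. The first 6 digits are (1, 0, 0, 1, 0, 2).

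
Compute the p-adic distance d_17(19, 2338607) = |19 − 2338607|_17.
d_17(19, 2338607) = 1/83521

Step 1 — x − y = 19 − 2338607 = -2338588. Step 2 — v_17(-2338588) = 4 (factor: -2338588 = −(17^4 · 28); the sign does not affect v_p). Step 3 — |x − y|_17 = 17^{-4} = 1/83521.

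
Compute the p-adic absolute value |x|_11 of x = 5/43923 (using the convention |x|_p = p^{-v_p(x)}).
|5/43923|_11 = 14641

Step 1 — compute v_11(x) by factoring powers of 11 out of the numerator and denominator: v_11(5/43923) = -4. Step 2 — apply |x|_p = p^{-v_p(x)} = 11^{4} = 14641.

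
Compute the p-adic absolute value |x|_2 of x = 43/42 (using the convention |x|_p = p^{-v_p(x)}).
|43/42|_2 = 2

Step 1 — compute v_2(x) by factoring powers of 2 out of the numerator and denominator: v_2(43/42) = -1. Step 2 — apply |x|_p = p^{-v_p(x)} = 2^{1} = 2.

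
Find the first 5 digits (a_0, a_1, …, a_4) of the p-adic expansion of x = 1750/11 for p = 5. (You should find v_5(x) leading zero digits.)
(a_0, …, a_4) = (0, 0, 0, 4, 4)

v_5(1750/11) = 3, so a_0 = ... = a_2 = 0. Factor out: x = 5^3 · u with u = 14/11 a unit in ℤ_5. Expand u iteratively via a_{v+i} = u_i mod 5, u_{i+1} = (u_i − a_{v+i})/5:
  u_0 = 14/11;  a_3 = 4;  u_1 = (u_0 − 4)/5 = -6/11
  u_1 = -6/11;  a_4 = 4;  u_2 = (u_1 − 4)/5 = -10/11
Digits: (0, 0, 0, 4, 4).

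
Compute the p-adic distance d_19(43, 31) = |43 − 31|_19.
d_19(43, 31) = 1

Step 1 — x − y = 43 − 31 = 12. Step 2 — v_19(12) = 0 (factor: 12 = (19^0 · 12); the sign does not affect v_p). Step 3 — |x − y|_19 = 19^{0} = 1.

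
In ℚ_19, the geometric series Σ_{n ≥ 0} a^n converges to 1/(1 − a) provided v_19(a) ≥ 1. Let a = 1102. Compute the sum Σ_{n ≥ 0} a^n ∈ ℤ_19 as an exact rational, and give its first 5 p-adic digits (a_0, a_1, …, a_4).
Σ a^n = 1/(1 − a) = -1/1101;  first 5 digits = (1, 1, 4, 7, 0)

v_19(a) = 1 ≥ 1, so the series converges in ℤ_19 to 1/(1 − a) = 1/(1 − 1102) = -1/1101. Expand this rational in ℤ_19: compute digits iteratively via d_i = x_i mod 19, x_{i+1} = (x_i − d_i)/19. The first 5 digits are (1, 1, 4, 7, 0).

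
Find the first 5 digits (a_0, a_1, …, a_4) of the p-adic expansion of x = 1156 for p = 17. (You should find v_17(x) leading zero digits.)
(a_0, …, a_4) = (0, 0, 4, 0, 0)

v_17(1156) = 2, so a_0 = ... = a_1 = 0. Factor out: x = 17^2 · u with u = 4 a unit in ℤ_17. Expand u iteratively via a_{v+i} = u_i mod 17, u_{i+1} = (u_i − a_{v+i})/17:
  u_0 = 4;  a_2 = 4;  u_1 = (u_0 − 4)/17 = 0
  u_1 = 0;  a_3 = 0;  u_2 = (u_1 − 0)/17 = 0
  u_2 = 0;  a_4 = 0;  u_3 = (u_2 − 0)/17 = 0
Digits: (0, 0, 4, 0, 0).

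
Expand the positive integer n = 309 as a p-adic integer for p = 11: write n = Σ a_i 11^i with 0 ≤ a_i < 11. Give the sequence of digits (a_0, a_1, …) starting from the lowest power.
(a_0, a_1, …) = (1, 6, 2)

Repeated division by 11 gives the digits low-to-high: 309 = 1 + 6·11^1 + 2·11^2. Digit sequence: (1, 6, 2).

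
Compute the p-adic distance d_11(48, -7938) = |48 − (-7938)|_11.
d_11(48, -7938) = 1/1331

Step 1 — x − y = 48 − (-7938) = 7986. Step 2 — v_11(7986) = 3 (factor: 7986 = (11^3 · 6); the sign does not affect v_p). Step 3 — |x − y|_11 = 11^{-3} = 1/1331.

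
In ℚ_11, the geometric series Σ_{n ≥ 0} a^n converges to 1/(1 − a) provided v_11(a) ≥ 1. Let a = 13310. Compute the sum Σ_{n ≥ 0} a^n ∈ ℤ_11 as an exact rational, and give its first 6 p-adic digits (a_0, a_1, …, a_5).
Σ a^n = 1/(1 − a) = -1/13309;  first 6 digits = (1, 0, 0, 10, 0, 0)

v_11(a) = 3 ≥ 1, so the series converges in ℤ_11 to 1/(1 − a) = 1/(1 − 13310) = -1/13309. Expand this rational in ℤ_11: compute digits iteratively via d_i = x_i mod 11, x_{i+1} = (x_i − d_i)/11. The first 6 digits are (1, 0, 0, 10, 0, 0).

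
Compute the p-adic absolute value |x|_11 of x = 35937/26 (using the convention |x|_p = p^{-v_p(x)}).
|35937/26|_11 = 1/1331

Step 1 — compute v_11(x) by factoring powers of 11 out of the numerator and denominator: v_11(35937/26) = 3. Step 2 — apply |x|_p = p^{-v_p(x)} = 11^{-3} = 1/1331.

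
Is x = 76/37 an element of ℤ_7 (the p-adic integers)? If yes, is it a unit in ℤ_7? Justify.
x ∈ ℤ_7^× (unit); v_7(x) = 0

ℤ_7 = {x ∈ ℚ_7 : v_7(x) ≥ 0} and ℤ_7^× = {x ∈ ℤ_7 : v_7(x) = 0}. Here v_7(76/37) = v_7(num) − v_7(den) = 0; compare against these criteria.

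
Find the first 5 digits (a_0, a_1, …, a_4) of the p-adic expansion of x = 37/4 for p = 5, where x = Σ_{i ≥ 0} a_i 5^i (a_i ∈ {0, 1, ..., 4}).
(a_0, …, a_4) = (3, 0, 4, 3, 3)

v_5(37/4) = 0 (numerator and denominator both coprime to 5), so x ∈ ℤ_5^×. Compute digits iteratively via a_i = x_i mod 5, x_{i+1} = (x_i − a_i)/5, with x_0 = x:
  x_0 = 37/4;  a_0 = 3;  x_1 = (x_0 − 3)/5 = 5/4
  x_1 = 5/4;  a_1 = 0;  x_2 = (x_1 − 0)/5 = 1/4
  x_2 = 1/4;  a_2 = 4;  x_3 = (x_2 − 4)/5 = -3/4
  x_3 = -3/4;  a_3 = 3;  x_4 = (x_3 − 3)/5 = -3/4
  x_4 = -3/4;  a_4 = 3;  x_5 = (x_4 − 3)/5 = -3/4
Digits: (3, 0, 4, 3, 3).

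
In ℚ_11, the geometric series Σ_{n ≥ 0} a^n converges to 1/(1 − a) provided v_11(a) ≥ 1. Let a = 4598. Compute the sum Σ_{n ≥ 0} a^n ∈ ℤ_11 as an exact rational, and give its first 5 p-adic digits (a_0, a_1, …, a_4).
Σ a^n = 1/(1 − a) = -1/4597;  first 5 digits = (1, 0, 5, 3, 3)

v_11(a) = 2 ≥ 1, so the series converges in ℤ_11 to 1/(1 − a) = 1/(1 − 4598) = -1/4597. Expand this rational in ℤ_11: compute digits iteratively via d_i = x_i mod 11, x_{i+1} = (x_i − d_i)/11. The first 5 digits are (1, 0, 5, 3, 3).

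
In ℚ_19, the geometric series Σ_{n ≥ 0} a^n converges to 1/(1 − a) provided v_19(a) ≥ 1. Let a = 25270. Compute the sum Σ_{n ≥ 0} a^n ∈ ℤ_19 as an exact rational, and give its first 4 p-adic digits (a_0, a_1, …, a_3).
Σ a^n = 1/(1 − a) = -1/25269;  first 4 digits = (1, 0, 13, 3)

v_19(a) = 2 ≥ 1, so the series converges in ℤ_19 to 1/(1 − a) = 1/(1 − 25270) = -1/25269. Expand this rational in ℤ_19: compute digits iteratively via d_i = x_i mod 19, x_{i+1} = (x_i − d_i)/19. The first 4 digits are (1, 0, 13, 3).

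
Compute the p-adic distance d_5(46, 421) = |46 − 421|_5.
d_5(46, 421) = 1/125

Step 1 — x − y = 46 − 421 = -375. Step 2 — v_5(-375) = 3 (factor: -375 = −(5^3 · 3); the sign does not affect v_p). Step 3 — |x − y|_5 = 5^{-3} = 1/125.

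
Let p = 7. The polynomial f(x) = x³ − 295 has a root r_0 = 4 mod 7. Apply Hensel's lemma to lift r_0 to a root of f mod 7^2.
r_1 = 18 (mod 49)

Hensel: r_{i+1} = r_i − f(r_i)/f′(r_i) mod 7^{i+2}, where f′(x) = 3x². Iterate:
  r_0 = 4 (mod 7)
  r_1 = 18 (mod 49)
Final: r = 18 with f(r) ≡ 0 mod 7^2.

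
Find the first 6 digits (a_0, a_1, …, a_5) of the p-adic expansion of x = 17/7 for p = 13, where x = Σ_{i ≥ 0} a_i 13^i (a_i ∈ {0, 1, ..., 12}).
(a_0, …, a_5) = (8, 7, 5, 7, 5, 7)

v_13(17/7) = 0 (numerator and denominator both coprime to 13), so x ∈ ℤ_13^×. Compute digits iteratively via a_i = x_i mod 13, x_{i+1} = (x_i − a_i)/13, with x_0 = x:
  x_0 = 17/7;  a_0 = 8;  x_1 = (x_0 − 8)/13 = -3/7
  x_1 = -3/7;  a_1 = 7;  x_2 = (x_1 − 7)/13 = -4/7
  x_2 = -4/7;  a_2 = 5;  x_3 = (x_2 − 5)/13 = -3/7
  x_3 = -3/7;  a_3 = 7;  x_4 = (x_3 − 7)/13 = -4/7
  x_4 = -4/7;  a_4 = 5;  x_5 = (x_4 − 5)/13 = -3/7
  x_5 = -3/7;  a_5 = 7;  x_6 = (x_5 − 7)/13 = -4/7
Digits: (8, 7, 5, 7, 5, 7).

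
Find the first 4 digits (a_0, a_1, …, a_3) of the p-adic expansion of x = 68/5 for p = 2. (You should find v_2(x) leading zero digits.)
(a_0, …, a_3) = (0, 0, 1, 0)

v_2(68/5) = 2, so a_0 = ... = a_1 = 0. Factor out: x = 2^2 · u with u = 17/5 a unit in ℤ_2. Expand u iteratively via a_{v+i} = u_i mod 2, u_{i+1} = (u_i − a_{v+i})/2:
  u_0 = 17/5;  a_2 = 1;  u_1 = (u_0 − 1)/2 = 6/5
  u_1 = 6/5;  a_3 = 0;  u_2 = (u_1 − 0)/2 = 3/5
Digits: (0, 0, 1, 0).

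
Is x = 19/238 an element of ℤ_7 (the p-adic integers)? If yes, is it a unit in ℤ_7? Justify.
x ∉ ℤ_7 (v_7(x) = -1 < 0)

ℤ_7 = {x ∈ ℚ_7 : v_7(x) ≥ 0} and ℤ_7^× = {x ∈ ℤ_7 : v_7(x) = 0}. Here v_7(19/238) = v_7(num) − v_7(den) = -1; compare against these criteria.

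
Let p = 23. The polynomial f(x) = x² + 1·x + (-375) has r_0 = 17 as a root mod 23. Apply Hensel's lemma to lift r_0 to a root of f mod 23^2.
r_1 = 155 (mod 529)

Hensel: r_{i+1} = r_i − f(r_i)·(f′(r_i))^{-1} mod 23^{i+2}, f′(x) = 2x + 1. Iterate:
  r_0 = 17 (mod 23)
  r_1 = 155 (mod 529)
Final: r = 155 satisfies f(r) ≡ 0 mod 23^2.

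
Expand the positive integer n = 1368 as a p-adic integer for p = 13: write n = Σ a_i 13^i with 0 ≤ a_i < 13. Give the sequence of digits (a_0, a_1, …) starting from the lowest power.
(a_0, a_1, …) = (3, 1, 8)

Repeated division by 13 gives the digits low-to-high: 1368 = 3 + 1·13^1 + 8·13^2. Digit sequence: (3, 1, 8).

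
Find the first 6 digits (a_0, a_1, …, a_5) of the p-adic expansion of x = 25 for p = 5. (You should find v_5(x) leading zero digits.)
(a_0, …, a_5) = (0, 0, 1, 0, 0, 0)

v_5(25) = 2, so a_0 = ... = a_1 = 0. Factor out: x = 5^2 · u with u = 1 a unit in ℤ_5. Expand u iteratively via a_{v+i} = u_i mod 5, u_{i+1} = (u_i − a_{v+i})/5:
  u_0 = 1;  a_2 = 1;  u_1 = (u_0 − 1)/5 = 0
  u_1 = 0;  a_3 = 0;  u_2 = (u_1 − 0)/5 = 0
  u_2 = 0;  a_4 = 0;  u_3 = (u_2 − 0)/5 = 0
  u_3 = 0;  a_5 = 0;  u_4 = (u_3 − 0)/5 = 0
Digits: (0, 0, 1, 0, 0, 0).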